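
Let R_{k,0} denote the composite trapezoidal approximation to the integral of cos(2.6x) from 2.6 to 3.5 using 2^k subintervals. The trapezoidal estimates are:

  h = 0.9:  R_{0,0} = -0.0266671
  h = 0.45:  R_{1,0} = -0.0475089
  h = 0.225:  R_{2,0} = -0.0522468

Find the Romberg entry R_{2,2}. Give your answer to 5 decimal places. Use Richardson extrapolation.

-0.05378

R_{1,1} = -0.0475089 + (-0.0475089 − (-0.0266671))/3 = -0.0544562
R_{2,1} = -0.0522468 + (-0.0522468 − (-0.0475089))/3 = -0.0538261
R_{2,2} = (16·(-0.0538261) − (-0.0544562)) / 15 = -0.0537841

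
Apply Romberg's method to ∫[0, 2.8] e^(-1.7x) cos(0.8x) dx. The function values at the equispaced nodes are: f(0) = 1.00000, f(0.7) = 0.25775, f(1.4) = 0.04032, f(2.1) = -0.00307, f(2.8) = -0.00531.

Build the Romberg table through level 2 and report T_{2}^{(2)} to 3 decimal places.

0.485

T_{0}^{(0)} (trapezoid, 1 panel, h=2.8000): 1.39257
T_{1}^{(0)} (trapezoid, 2 panels, h=1.4000): 0.75273
T_{2}^{(0)} (trapezoid, 4 panels, h=0.7000): 0.55464
T_{1}^{(1)} = 0.75273 + (0.75273 − 1.39257)/3 = 0.53945
T_{2}^{(1)} = 0.55464 + (0.55464 − 0.75273)/3 = 0.48861
T_{2}^{(2)} = 0.48861 + (0.48861 − 0.53945)/15 = 0.48522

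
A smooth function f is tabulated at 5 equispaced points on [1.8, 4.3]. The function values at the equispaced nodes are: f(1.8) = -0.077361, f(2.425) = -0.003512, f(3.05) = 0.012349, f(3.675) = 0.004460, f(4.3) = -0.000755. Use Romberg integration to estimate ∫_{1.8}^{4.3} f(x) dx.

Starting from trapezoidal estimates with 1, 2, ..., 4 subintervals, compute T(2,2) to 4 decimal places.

T(0,0) (trapezoid, 1 panel, h=2.5000): -0.097645
T(1,0) (trapezoid, 2 panels, h=1.2500): -0.033386
T(2,0) (trapezoid, 4 panels, h=0.6250): -0.016101
T(1,1) = -0.033386 + (-0.033386 − (-0.097645))/3 = -0.011966
T(2,1) = -0.016101 + (-0.016101 − (-0.033386))/3 = -0.010339
T(2,2) = -0.010339 + (-0.010339 − (-0.011966))/15 = -0.010231

-0.0102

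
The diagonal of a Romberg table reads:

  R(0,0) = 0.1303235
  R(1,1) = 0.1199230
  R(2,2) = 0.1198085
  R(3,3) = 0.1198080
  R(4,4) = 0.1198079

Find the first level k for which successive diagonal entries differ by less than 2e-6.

k = 3

|R(1,1) − R(0,0)| = 0.0104005 ≥ 2e-6
|R(2,2) − R(1,1)| = 0.0001145 ≥ 2e-6
|R(3,3) − R(2,2)| = 0.0000005 < 2e-6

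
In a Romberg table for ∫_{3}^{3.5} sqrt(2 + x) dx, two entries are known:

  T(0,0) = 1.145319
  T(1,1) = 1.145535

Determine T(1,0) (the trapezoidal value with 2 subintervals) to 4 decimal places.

1.1455

From T(1,1) = (4·T(1,0) − T(0,0))/3, solve for T(1,0):
4·T(1,0) = 3·1.145535 + 1.145319 = 4.581924
T(1,0) = 1.145481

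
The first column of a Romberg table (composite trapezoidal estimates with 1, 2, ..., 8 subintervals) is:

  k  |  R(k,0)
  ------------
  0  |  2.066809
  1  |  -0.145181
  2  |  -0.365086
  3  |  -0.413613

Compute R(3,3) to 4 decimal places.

R(1,1) = (4·(-0.145181) − 2.066809) / 3 = -0.882511
R(2,1) = -0.365086 + (-0.365086 − (-0.145181))/3 = -0.438388
R(3,1) = -0.413613 + (-0.413613 − (-0.365086))/3 = -0.429789
R(2,2) = (16·(-0.438388) − (-0.882511)) / 15 = -0.408780
R(3,2) = (16·(-0.429789) − (-0.438388)) / 15 = -0.429216
R(3,3) = -0.429216 + (-0.429216 − (-0.408780))/63 = -0.429540

-0.4295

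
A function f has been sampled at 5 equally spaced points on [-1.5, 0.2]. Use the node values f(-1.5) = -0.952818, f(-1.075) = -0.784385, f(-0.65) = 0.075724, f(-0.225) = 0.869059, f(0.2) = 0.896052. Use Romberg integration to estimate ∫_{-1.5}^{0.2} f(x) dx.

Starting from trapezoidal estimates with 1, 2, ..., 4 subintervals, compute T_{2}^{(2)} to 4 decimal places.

T_{0}^{(0)} (trapezoid, 1 panel, h=1.7000): -0.048251
T_{1}^{(0)} (trapezoid, 2 panels, h=0.8500): 0.040240
T_{2}^{(0)} (trapezoid, 4 panels, h=0.4250): 0.056106
T_{1}^{(1)} = 0.040240 + (0.040240 − (-0.048251))/3 = 0.069737
T_{2}^{(1)} = 0.056106 + (0.056106 − 0.040240)/3 = 0.061395
T_{2}^{(2)} = 0.061395 + (0.061395 − 0.069737)/15 = 0.060839

0.0608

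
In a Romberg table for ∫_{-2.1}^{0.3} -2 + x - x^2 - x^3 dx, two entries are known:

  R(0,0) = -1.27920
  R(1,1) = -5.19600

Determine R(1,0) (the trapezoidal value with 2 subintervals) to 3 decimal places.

-4.217

From R(1,1) = (4·R(1,0) − R(0,0))/3, solve for R(1,0):
4·R(1,0) = 3·(-5.19600) + (-1.27920) = -16.86720
R(1,0) = -4.21680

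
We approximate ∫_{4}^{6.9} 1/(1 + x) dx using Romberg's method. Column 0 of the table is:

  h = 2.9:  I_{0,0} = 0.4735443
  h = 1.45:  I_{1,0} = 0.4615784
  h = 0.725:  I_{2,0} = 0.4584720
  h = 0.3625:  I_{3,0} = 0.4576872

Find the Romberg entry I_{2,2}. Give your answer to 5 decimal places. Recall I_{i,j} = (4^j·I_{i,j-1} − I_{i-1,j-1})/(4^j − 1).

I_{1,1} = 0.4615784 + (0.4615784 − 0.4735443)/3 = 0.4575898
I_{2,1} = 0.4584720 + (0.4584720 − 0.4615784)/3 = 0.4574365
I_{2,2} = (16·0.4574365 − 0.4575898) / 15 = 0.4574263

0.45743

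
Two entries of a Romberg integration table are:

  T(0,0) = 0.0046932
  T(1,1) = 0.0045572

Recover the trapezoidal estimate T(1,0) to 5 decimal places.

From T(1,1) = (4·T(1,0) − T(0,0))/3, solve for T(1,0):
4·T(1,0) = 3·0.0045572 + 0.0046932 = 0.0183648
T(1,0) = 0.0045912

0.00459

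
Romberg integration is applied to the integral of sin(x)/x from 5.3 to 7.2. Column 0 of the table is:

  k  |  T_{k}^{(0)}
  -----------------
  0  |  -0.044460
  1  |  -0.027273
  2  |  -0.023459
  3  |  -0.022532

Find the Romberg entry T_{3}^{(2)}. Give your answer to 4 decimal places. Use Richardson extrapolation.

Richardson extrapolation on the trapezoidal column (denominator 4−1=3):
T_{2}^{(1)} = (4·(-0.023459) − (-0.027273)) / 3 = -0.022188
T_{3}^{(1)} = (4·(-0.022532) − (-0.023459)) / 3 = -0.022223
T_{3}^{(2)} = (16·(-0.022223) − (-0.022188)) / 15 = -0.022225
(Column j=1 coincides with Simpson's rule on the same nodes.)

-0.0222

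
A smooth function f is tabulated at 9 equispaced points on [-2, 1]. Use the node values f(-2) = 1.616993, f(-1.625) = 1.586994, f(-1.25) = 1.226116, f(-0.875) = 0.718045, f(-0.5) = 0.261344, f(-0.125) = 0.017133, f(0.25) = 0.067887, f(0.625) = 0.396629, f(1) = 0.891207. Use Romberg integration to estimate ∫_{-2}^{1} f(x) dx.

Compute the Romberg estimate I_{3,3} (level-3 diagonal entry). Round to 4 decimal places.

I_{0,0} (trapezoid, 1 panel, h=3.0000): 3.762300
I_{1,0} (trapezoid, 2 panels, h=1.5000): 2.273166
I_{2,0} (trapezoid, 4 panels, h=0.7500): 2.107085
I_{3,0} (trapezoid, 8 panels, h=0.3750): 2.073093
I_{1,1} = 2.273166 + (2.273166 − 3.762300)/3 = 1.776788
I_{2,1} = 2.107085 + (2.107085 − 2.273166)/3 = 2.051725
I_{3,1} = 2.073093 + (2.073093 − 2.107085)/3 = 2.061762
I_{2,2} = 2.051725 + (2.051725 − 1.776788)/15 = 2.070054
I_{3,2} = 2.061762 + (2.061762 − 2.051725)/15 = 2.062431
I_{3,3} = 2.062431 + (2.062431 − 2.070054)/63 = 2.062310

2.0623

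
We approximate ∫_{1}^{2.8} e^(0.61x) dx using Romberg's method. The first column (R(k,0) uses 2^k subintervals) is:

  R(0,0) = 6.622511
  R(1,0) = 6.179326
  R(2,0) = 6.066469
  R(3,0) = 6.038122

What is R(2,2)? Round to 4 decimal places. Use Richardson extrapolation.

Richardson extrapolation on the trapezoidal column (denominator 4−1=3):
R(1,1) = (4·6.179326 − 6.622511) / 3 = 6.031598
R(2,1) = (4·6.066469 − 6.179326) / 3 = 6.028850
R(2,2) = 6.028850 + (6.028850 − 6.031598)/15 = 6.028667

6.0287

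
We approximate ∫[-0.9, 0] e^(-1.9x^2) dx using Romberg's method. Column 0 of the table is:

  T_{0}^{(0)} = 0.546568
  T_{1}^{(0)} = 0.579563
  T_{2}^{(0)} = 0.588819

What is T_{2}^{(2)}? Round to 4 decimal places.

Richardson extrapolation on the trapezoidal column (denominator 4−1=3):
T_{1}^{(1)} = 0.579563 + (0.579563 − 0.546568)/3 = 0.590561
T_{2}^{(1)} = 0.588819 + (0.588819 − 0.579563)/3 = 0.591904
T_{2}^{(2)} = 0.591904 + (0.591904 − 0.590561)/15 = 0.591994
(Column j=1 coincides with Simpson's rule on the same nodes.)

0.5920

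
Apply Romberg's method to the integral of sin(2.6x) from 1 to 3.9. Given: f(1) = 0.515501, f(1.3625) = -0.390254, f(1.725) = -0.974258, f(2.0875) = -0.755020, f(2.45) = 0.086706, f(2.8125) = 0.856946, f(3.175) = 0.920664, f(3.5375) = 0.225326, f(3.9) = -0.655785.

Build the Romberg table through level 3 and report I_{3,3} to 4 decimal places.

-0.0389

I_{0,0} (trapezoid, 1 panel, h=2.9000): -0.203412
I_{1,0} (trapezoid, 2 panels, h=1.4500): 0.024018
I_{2,0} (trapezoid, 4 panels, h=0.7250): -0.026847
I_{3,0} (trapezoid, 8 panels, h=0.3625): -0.036262
I_{1,1} = 0.024018 + (0.024018 − (-0.203412))/3 = 0.099828
I_{2,1} = -0.026847 + (-0.026847 − 0.024018)/3 = -0.043802
I_{3,1} = -0.036262 + (-0.036262 − (-0.026847))/3 = -0.039400
I_{2,2} = -0.043802 + (-0.043802 − 0.099828)/15 = -0.053377
I_{3,2} = -0.039400 + (-0.039400 − (-0.043802))/15 = -0.039107
I_{3,3} = -0.039107 + (-0.039107 − (-0.053377))/63 = -0.038880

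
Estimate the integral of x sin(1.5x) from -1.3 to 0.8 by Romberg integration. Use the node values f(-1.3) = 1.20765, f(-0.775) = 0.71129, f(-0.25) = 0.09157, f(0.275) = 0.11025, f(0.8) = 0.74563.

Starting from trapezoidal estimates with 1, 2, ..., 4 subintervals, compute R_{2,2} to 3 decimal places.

R_{0,0} (trapezoid, 1 panel, h=2.1000): 2.05094
R_{1,0} (trapezoid, 2 panels, h=1.0500): 1.12162
R_{2,0} (trapezoid, 4 panels, h=0.5250): 0.99212
R_{1,1} = 1.12162 + (1.12162 − 2.05094)/3 = 0.81185
R_{2,1} = 0.99212 + (0.99212 − 1.12162)/3 = 0.94895
R_{2,2} = 0.94895 + (0.94895 − 0.81185)/15 = 0.95809

0.958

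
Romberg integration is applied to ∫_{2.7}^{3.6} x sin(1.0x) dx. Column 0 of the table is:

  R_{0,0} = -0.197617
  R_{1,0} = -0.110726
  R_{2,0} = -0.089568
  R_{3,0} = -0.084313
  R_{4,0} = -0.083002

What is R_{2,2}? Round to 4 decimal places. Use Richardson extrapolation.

-0.0826

Richardson extrapolation on the trapezoidal column (denominator 4−1=3):
R_{1,1} = (4·(-0.110726) − (-0.197617)) / 3 = -0.081762
R_{2,1} = -0.089568 + (-0.089568 − (-0.110726))/3 = -0.082515
R_{2,2} = (16·(-0.082515) − (-0.081762)) / 15 = -0.082565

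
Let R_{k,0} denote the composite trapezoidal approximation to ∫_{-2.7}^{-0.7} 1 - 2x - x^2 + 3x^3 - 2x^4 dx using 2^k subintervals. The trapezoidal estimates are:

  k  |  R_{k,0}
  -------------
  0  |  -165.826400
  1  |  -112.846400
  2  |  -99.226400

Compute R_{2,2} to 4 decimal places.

Richardson extrapolation on the trapezoidal column (denominator 4−1=3):
R_{1,1} = -112.846400 + (-112.846400 − (-165.826400))/3 = -95.186400
R_{2,1} = -99.226400 + (-99.226400 − (-112.846400))/3 = -94.686400
R_{2,2} = (16·(-94.686400) − (-95.186400)) / 15 = -94.653067

-94.6531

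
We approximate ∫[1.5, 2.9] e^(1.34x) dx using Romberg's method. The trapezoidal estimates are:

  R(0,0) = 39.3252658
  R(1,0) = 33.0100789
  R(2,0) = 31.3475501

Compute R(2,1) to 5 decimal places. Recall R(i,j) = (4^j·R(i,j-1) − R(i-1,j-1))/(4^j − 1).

30.79337

R(2,1) = 31.3475501 + (31.3475501 − 33.0100789)/3 = 30.7933738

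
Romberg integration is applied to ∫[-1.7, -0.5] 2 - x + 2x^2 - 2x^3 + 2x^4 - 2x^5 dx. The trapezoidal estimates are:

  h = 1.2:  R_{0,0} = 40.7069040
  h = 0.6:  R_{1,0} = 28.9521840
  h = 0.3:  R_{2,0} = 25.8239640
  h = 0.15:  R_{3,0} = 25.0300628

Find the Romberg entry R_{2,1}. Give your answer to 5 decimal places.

24.78122

Richardson extrapolation on the trapezoidal column (denominator 4−1=3):
R_{2,1} = 25.8239640 + (25.8239640 − 28.9521840)/3 = 24.7812240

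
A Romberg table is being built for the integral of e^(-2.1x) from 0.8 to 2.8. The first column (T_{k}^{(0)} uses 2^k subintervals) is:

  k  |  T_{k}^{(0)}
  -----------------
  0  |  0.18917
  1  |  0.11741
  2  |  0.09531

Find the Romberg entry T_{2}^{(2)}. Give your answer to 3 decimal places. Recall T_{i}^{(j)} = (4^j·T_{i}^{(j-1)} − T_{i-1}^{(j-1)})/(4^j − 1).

0.088

T_{1}^{(1)} = 0.11741 + (0.11741 − 0.18917)/3 = 0.09349
T_{2}^{(1)} = 0.09531 + (0.09531 − 0.11741)/3 = 0.08794
T_{2}^{(2)} = (16·0.08794 − 0.09349) / 15 = 0.08757
(Column j=1 coincides with Simpson's rule on the same nodes.)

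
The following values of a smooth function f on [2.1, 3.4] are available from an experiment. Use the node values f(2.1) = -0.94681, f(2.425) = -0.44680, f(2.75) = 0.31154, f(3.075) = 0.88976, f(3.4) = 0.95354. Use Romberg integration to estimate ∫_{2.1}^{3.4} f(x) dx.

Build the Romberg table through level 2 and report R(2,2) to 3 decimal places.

0.259

R(0,0) (trapezoid, 1 panel, h=1.3000): 0.00437
R(1,0) (trapezoid, 2 panels, h=0.6500): 0.20469
R(2,0) (trapezoid, 4 panels, h=0.3250): 0.24631
R(1,1) = 0.20469 + (0.20469 − 0.00437)/3 = 0.27146
R(2,1) = 0.24631 + (0.24631 − 0.20469)/3 = 0.26018
R(2,2) = 0.26018 + (0.26018 − 0.27146)/15 = 0.25943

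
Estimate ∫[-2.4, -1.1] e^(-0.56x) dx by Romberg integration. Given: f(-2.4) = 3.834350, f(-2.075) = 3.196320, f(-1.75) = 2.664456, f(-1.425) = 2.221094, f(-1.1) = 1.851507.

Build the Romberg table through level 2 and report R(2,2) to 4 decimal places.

R(0,0) (trapezoid, 1 panel, h=1.3000): 3.695807
R(1,0) (trapezoid, 2 panels, h=0.6500): 3.579800
R(2,0) (trapezoid, 4 panels, h=0.3250): 3.550560
R(1,1) = 3.579800 + (3.579800 − 3.695807)/3 = 3.541131
R(2,1) = 3.550560 + (3.550560 − 3.579800)/3 = 3.540813
R(2,2) = 3.540813 + (3.540813 − 3.541131)/15 = 3.540792

3.5408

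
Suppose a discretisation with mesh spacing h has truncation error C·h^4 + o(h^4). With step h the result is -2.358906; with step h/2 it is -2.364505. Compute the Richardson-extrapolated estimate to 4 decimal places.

Extrapolated value = (16·A(h/2) − A(h)) / (16 − 1)
= (16·(-2.364505) − (-2.358906)) / 15
= -35.473174 / 15 = -2.364878

-2.3649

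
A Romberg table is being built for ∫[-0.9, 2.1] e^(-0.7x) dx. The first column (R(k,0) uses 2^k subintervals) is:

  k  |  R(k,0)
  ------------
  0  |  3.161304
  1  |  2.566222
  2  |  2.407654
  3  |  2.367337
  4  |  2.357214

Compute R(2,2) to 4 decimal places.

2.3539

Richardson extrapolation on the trapezoidal column (denominator 4−1=3):
R(1,1) = 2.566222 + (2.566222 − 3.161304)/3 = 2.367861
R(2,1) = (4·2.407654 − 2.566222) / 3 = 2.354798
R(2,2) = 2.354798 + (2.354798 − 2.367861)/15 = 2.353927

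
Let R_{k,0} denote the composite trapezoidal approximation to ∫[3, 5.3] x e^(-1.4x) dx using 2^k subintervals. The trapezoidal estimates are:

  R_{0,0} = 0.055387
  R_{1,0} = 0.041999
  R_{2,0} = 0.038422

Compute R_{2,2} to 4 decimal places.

R_{1,1} = 0.041999 + (0.041999 − 0.055387)/3 = 0.037536
R_{2,1} = (4·0.038422 − 0.041999) / 3 = 0.037230
R_{2,2} = 0.037230 + (0.037230 − 0.037536)/15 = 0.037210

0.0372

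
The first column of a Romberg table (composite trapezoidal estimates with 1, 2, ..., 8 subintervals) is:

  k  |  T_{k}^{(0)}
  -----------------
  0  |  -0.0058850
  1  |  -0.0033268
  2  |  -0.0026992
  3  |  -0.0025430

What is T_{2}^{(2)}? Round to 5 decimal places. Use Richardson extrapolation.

-0.00249

Richardson extrapolation on the trapezoidal column (denominator 4−1=3):
T_{1}^{(1)} = -0.0033268 + (-0.0033268 − (-0.0058850))/3 = -0.0024741
T_{2}^{(1)} = -0.0026992 + (-0.0026992 − (-0.0033268))/3 = -0.0024900
T_{2}^{(2)} = (16·(-0.0024900) − (-0.0024741)) / 15 = -0.0024911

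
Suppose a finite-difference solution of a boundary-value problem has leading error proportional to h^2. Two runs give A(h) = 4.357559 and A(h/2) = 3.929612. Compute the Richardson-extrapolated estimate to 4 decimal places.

3.7870

Extrapolated value = (4·A(h/2) − A(h)) / (4 − 1)
= (4·3.929612 − 4.357559) / 3
= 11.360889 / 3 = 3.786963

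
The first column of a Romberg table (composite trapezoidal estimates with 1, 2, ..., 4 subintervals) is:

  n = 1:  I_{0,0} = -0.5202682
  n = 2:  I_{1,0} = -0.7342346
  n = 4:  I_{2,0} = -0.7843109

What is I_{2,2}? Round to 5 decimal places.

-0.80070

Richardson extrapolation on the trapezoidal column (denominator 4−1=3):
I_{1,1} = (4·(-0.7342346) − (-0.5202682)) / 3 = -0.8055567
I_{2,1} = (4·(-0.7843109) − (-0.7342346)) / 3 = -0.8010030
I_{2,2} = -0.8010030 + (-0.8010030 − (-0.8055567))/15 = -0.8006994
(Column j=1 coincides with Simpson's rule on the same nodes.)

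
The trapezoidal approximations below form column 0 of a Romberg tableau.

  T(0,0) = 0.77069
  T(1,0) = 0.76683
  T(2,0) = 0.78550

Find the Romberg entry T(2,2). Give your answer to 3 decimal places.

T(1,1) = 0.76683 + (0.76683 − 0.77069)/3 = 0.76554
T(2,1) = (4·0.78550 − 0.76683) / 3 = 0.79172
T(2,2) = 0.79172 + (0.79172 − 0.76554)/15 = 0.79347
(Column j=1 coincides with Simpson's rule on the same nodes.)

0.793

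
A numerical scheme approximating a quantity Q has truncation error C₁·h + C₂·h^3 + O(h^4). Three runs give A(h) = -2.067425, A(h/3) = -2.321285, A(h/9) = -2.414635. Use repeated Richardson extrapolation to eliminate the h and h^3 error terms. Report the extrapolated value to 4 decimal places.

-2.4618

First eliminate the h term (factor 3^1 = 3):
  B₁ = (3·(-2.321285) − (-2.067425))/2 = -2.448215
  B₂ = (3·(-2.414635) − (-2.321285))/2 = -2.461310
Then eliminate the h^3 term (factor 3^3 = 27):
  (27·(-2.461310) − (-2.448215))/26 = -2.461814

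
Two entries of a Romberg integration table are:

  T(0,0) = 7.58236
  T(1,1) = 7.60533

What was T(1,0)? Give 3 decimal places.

7.600

From T(1,1) = (4·T(1,0) − T(0,0))/3, solve for T(1,0):
4·T(1,0) = 3·7.60533 + 7.58236 = 30.39835
T(1,0) = 7.59959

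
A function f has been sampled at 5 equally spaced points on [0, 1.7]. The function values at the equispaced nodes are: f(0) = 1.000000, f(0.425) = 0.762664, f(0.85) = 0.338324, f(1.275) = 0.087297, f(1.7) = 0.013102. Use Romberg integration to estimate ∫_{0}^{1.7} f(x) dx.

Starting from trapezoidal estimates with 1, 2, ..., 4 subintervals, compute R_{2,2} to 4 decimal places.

R_{0,0} (trapezoid, 1 panel, h=1.7000): 0.861137
R_{1,0} (trapezoid, 2 panels, h=0.8500): 0.718144
R_{2,0} (trapezoid, 4 panels, h=0.4250): 0.720305
R_{1,1} = 0.718144 + (0.718144 − 0.861137)/3 = 0.670480
R_{2,1} = 0.720305 + (0.720305 − 0.718144)/3 = 0.721025
R_{2,2} = 0.721025 + (0.721025 − 0.670480)/15 = 0.724395

0.7244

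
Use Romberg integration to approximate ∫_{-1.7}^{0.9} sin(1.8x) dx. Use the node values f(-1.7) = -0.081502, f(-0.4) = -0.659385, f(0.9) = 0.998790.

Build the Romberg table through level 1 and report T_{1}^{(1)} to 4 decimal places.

-0.7454

T_{0}^{(0)} (trapezoid, 1 panel, h=2.6000): 1.192474
T_{1}^{(0)} (trapezoid, 2 panels, h=1.3000): -0.260963
T_{1}^{(1)} = -0.260963 + (-0.260963 − 1.192474)/3 = -0.745442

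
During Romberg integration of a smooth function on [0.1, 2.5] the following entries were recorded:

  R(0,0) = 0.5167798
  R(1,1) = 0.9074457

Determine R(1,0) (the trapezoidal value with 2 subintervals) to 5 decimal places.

From R(1,1) = (4·R(1,0) − R(0,0))/3, solve for R(1,0):
4·R(1,0) = 3·0.9074457 + 0.5167798 = 3.2391169
R(1,0) = 0.8097792

0.80978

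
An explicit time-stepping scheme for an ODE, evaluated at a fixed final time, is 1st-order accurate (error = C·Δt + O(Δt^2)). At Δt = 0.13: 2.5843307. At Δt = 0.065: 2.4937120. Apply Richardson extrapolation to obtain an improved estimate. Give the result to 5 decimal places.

2.40309

Extrapolated value = (2·A(Δt/2) − A(Δt)) / (2 − 1)
= (2·2.4937120 − 2.5843307) / 1
= 2.4030933 / 1 = 2.4030933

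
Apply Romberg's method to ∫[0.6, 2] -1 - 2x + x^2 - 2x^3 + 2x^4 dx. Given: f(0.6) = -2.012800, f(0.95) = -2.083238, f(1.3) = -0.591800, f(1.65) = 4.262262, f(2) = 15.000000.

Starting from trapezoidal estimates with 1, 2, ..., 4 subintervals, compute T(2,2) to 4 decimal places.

2.3884

T(0,0) (trapezoid, 1 panel, h=1.4000): 9.091040
T(1,0) (trapezoid, 2 panels, h=0.7000): 4.131260
T(2,0) (trapezoid, 4 panels, h=0.3500): 2.828288
T(1,1) = 4.131260 + (4.131260 − 9.091040)/3 = 2.478000
T(2,1) = 2.828288 + (2.828288 − 4.131260)/3 = 2.393964
T(2,2) = 2.393964 + (2.393964 − 2.478000)/15 = 2.388362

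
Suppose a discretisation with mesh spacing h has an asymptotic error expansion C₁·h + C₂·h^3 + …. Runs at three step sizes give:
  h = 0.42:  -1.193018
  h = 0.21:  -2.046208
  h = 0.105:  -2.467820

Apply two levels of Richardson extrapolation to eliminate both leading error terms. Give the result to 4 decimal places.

First eliminate the h term (factor 2^1 = 2):
  B₁ = (2·(-2.046208) − (-1.193018))/1 = -2.899398
  B₂ = (2·(-2.467820) − (-2.046208))/1 = -2.889432
Then eliminate the h^3 term (factor 2^3 = 8):
  (8·(-2.889432) − (-2.899398))/7 = -2.888008

-2.8880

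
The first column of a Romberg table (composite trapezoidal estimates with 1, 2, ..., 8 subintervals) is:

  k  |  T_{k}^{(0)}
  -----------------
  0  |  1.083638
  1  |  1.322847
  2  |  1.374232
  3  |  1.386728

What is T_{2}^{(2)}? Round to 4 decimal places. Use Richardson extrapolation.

1.3906

Richardson extrapolation on the trapezoidal column (denominator 4−1=3):
T_{1}^{(1)} = (4·1.322847 − 1.083638) / 3 = 1.402583
T_{2}^{(1)} = 1.374232 + (1.374232 − 1.322847)/3 = 1.391360
T_{2}^{(2)} = 1.391360 + (1.391360 − 1.402583)/15 = 1.390612
(Column j=1 coincides with Simpson's rule on the same nodes.)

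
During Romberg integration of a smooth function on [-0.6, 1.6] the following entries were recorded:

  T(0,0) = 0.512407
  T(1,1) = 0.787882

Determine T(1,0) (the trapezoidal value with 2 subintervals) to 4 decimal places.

0.7190

From T(1,1) = (4·T(1,0) − T(0,0))/3, solve for T(1,0):
4·T(1,0) = 3·0.787882 + 0.512407 = 2.876053
T(1,0) = 0.719013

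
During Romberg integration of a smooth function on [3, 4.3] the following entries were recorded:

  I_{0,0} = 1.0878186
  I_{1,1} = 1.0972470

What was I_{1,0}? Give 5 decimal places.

1.09489

From I_{1,1} = (4·I_{1,0} − I_{0,0})/3, solve for I_{1,0}:
4·I_{1,0} = 3·1.0972470 + 1.0878186 = 4.3795596
I_{1,0} = 1.0948899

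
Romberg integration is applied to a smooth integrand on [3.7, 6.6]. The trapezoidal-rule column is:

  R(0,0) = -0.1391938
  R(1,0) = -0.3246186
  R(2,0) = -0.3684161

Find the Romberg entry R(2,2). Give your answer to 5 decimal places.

Richardson extrapolation on the trapezoidal column (denominator 4−1=3):
R(1,1) = (4·(-0.3246186) − (-0.1391938)) / 3 = -0.3864269
R(2,1) = (4·(-0.3684161) − (-0.3246186)) / 3 = -0.3830153
R(2,2) = -0.3830153 + (-0.3830153 − (-0.3864269))/15 = -0.3827879

-0.38279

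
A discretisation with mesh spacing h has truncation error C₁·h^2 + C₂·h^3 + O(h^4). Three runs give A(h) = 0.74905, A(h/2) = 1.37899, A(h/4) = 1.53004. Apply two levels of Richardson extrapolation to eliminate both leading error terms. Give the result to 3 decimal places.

1.579

First eliminate the h^2 term (factor 2^2 = 4):
  B₁ = (4·1.37899 − 0.74905)/3 = 1.58897
  B₂ = (4·1.53004 − 1.37899)/3 = 1.58039
Then eliminate the h^3 term (factor 2^3 = 8):
  (8·1.58039 − 1.58897)/7 = 1.57916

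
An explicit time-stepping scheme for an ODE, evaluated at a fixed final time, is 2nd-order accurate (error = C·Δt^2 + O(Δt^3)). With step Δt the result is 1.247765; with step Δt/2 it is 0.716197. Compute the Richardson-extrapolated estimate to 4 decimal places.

Extrapolated value = (4·A(Δt/2) − A(Δt)) / (4 − 1)
= (4·0.716197 − 1.247765) / 3
= 1.617023 / 3 = 0.539008

0.5390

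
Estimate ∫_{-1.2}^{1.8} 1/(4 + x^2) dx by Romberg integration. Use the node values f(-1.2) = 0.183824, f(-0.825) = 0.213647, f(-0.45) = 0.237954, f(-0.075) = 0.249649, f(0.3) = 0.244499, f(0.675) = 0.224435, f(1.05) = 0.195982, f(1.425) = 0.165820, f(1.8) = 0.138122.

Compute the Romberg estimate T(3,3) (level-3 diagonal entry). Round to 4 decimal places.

0.6366

T(0,0) (trapezoid, 1 panel, h=3.0000): 0.482919
T(1,0) (trapezoid, 2 panels, h=1.5000): 0.608208
T(2,0) (trapezoid, 4 panels, h=0.7500): 0.629556
T(3,0) (trapezoid, 8 panels, h=0.3750): 0.634860
T(1,1) = 0.608208 + (0.608208 − 0.482919)/3 = 0.649971
T(2,1) = 0.629556 + (0.629556 − 0.608208)/3 = 0.636672
T(3,1) = 0.634860 + (0.634860 − 0.629556)/3 = 0.636628
T(2,2) = 0.636672 + (0.636672 − 0.649971)/15 = 0.635785
T(3,2) = 0.636628 + (0.636628 − 0.636672)/15 = 0.636625
T(3,3) = 0.636625 + (0.636625 − 0.635785)/63 = 0.636638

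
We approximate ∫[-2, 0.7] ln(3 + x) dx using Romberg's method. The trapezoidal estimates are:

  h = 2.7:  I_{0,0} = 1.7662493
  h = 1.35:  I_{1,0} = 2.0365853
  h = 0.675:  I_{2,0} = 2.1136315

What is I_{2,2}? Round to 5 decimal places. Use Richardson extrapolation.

2.14015

Richardson extrapolation on the trapezoidal column (denominator 4−1=3):
I_{1,1} = 2.0365853 + (2.0365853 − 1.7662493)/3 = 2.1266973
I_{2,1} = 2.1136315 + (2.1136315 − 2.0365853)/3 = 2.1393136
I_{2,2} = 2.1393136 + (2.1393136 − 2.1266973)/15 = 2.1401547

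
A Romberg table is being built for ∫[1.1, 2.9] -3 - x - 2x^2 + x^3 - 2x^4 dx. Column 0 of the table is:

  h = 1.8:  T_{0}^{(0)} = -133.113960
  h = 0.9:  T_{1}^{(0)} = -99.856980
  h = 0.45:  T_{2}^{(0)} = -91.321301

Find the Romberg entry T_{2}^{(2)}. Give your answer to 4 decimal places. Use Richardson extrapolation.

-88.4564

T_{1}^{(1)} = (4·(-99.856980) − (-133.113960)) / 3 = -88.771320
T_{2}^{(1)} = -91.321301 + (-91.321301 − (-99.856980))/3 = -88.476075
T_{2}^{(2)} = -88.476075 + (-88.476075 − (-88.771320))/15 = -88.456392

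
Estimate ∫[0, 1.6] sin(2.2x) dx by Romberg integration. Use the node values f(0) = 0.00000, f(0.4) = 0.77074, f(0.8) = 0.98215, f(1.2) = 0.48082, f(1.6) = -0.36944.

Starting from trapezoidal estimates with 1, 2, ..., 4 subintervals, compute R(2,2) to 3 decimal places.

0.876

R(0,0) (trapezoid, 1 panel, h=1.6000): -0.29555
R(1,0) (trapezoid, 2 panels, h=0.8000): 0.63794
R(2,0) (trapezoid, 4 panels, h=0.4000): 0.81960
R(1,1) = 0.63794 + (0.63794 − (-0.29555))/3 = 0.94910
R(2,1) = 0.81960 + (0.81960 − 0.63794)/3 = 0.88015
R(2,2) = 0.88015 + (0.88015 − 0.94910)/15 = 0.87555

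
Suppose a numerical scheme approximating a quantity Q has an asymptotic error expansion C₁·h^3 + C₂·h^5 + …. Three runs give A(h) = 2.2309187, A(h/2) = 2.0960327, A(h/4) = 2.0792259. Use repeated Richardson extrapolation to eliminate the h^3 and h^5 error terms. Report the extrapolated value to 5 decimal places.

2.07683

First eliminate the h^3 term (factor 2^3 = 8):
  B₁ = (8·2.0960327 − 2.2309187)/7 = 2.0767633
  B₂ = (8·2.0792259 − 2.0960327)/7 = 2.0768249
Then eliminate the h^5 term (factor 2^5 = 32):
  (32·2.0768249 − 2.0767633)/31 = 2.0768269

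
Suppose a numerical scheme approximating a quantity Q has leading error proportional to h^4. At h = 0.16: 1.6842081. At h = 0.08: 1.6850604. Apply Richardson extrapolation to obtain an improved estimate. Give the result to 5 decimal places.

The leading error scales as h^4; refining by a factor of 2 reduces it by 2^4 = 16.
Extrapolated value = (16·A(h/2) − A(h)) / (16 − 1)
= (16·1.6850604 − 1.6842081) / 15
= 25.2767583 / 15 = 1.6851172

1.68512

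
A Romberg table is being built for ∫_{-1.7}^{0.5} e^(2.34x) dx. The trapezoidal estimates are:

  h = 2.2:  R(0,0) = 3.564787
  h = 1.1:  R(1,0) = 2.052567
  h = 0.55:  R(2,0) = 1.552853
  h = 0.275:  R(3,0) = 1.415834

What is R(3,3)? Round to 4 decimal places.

Richardson extrapolation on the trapezoidal column (denominator 4−1=3):
R(1,1) = 2.052567 + (2.052567 − 3.564787)/3 = 1.548494
R(2,1) = 1.552853 + (1.552853 − 2.052567)/3 = 1.386282
R(3,1) = (4·1.415834 − 1.552853) / 3 = 1.370161
R(2,2) = (16·1.386282 − 1.548494) / 15 = 1.375468
R(3,2) = (16·1.370161 − 1.386282) / 15 = 1.369086
R(3,3) = (64·1.369086 − 1.375468) / 63 = 1.368985

1.3690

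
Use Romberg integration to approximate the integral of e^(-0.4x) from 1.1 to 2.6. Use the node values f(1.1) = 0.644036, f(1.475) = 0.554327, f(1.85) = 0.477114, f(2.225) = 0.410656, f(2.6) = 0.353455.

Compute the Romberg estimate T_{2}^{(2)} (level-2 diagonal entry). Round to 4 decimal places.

0.7265

T_{0}^{(0)} (trapezoid, 1 panel, h=1.5000): 0.748118
T_{1}^{(0)} (trapezoid, 2 panels, h=0.7500): 0.731895
T_{2}^{(0)} (trapezoid, 4 panels, h=0.3750): 0.727816
T_{1}^{(1)} = 0.731895 + (0.731895 − 0.748118)/3 = 0.726487
T_{2}^{(1)} = 0.727816 + (0.727816 − 0.731895)/3 = 0.726456
T_{2}^{(2)} = 0.726456 + (0.726456 − 0.726487)/15 = 0.726454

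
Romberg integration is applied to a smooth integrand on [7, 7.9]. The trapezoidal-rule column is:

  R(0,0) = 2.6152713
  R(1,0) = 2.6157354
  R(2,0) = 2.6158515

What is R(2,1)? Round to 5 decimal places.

Richardson extrapolation on the trapezoidal column (denominator 4−1=3):
R(2,1) = (4·2.6158515 − 2.6157354) / 3 = 2.6158902

2.61589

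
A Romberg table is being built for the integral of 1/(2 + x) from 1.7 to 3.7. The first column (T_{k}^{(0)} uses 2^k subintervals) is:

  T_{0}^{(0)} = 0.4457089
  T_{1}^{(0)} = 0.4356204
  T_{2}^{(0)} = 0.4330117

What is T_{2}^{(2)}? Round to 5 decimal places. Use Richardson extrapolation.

Richardson extrapolation on the trapezoidal column (denominator 4−1=3):
T_{1}^{(1)} = (4·0.4356204 − 0.4457089) / 3 = 0.4322576
T_{2}^{(1)} = 0.4330117 + (0.4330117 − 0.4356204)/3 = 0.4321421
T_{2}^{(2)} = 0.4321421 + (0.4321421 − 0.4322576)/15 = 0.4321344
(Column j=1 coincides with Simpson's rule on the same nodes.)

0.43213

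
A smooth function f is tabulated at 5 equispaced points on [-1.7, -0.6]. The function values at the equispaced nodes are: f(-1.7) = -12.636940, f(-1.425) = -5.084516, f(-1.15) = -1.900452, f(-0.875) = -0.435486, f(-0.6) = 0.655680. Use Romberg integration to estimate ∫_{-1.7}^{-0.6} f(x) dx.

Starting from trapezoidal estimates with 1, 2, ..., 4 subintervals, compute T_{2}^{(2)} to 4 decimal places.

-3.4627

T_{0}^{(0)} (trapezoid, 1 panel, h=1.1000): -6.589693
T_{1}^{(0)} (trapezoid, 2 panels, h=0.5500): -4.340095
T_{2}^{(0)} (trapezoid, 4 panels, h=0.2750): -3.688048
T_{1}^{(1)} = -4.340095 + (-4.340095 − (-6.589693))/3 = -3.590229
T_{2}^{(1)} = -3.688048 + (-3.688048 − (-4.340095))/3 = -3.470699
T_{2}^{(2)} = -3.470699 + (-3.470699 − (-3.590229))/15 = -3.462730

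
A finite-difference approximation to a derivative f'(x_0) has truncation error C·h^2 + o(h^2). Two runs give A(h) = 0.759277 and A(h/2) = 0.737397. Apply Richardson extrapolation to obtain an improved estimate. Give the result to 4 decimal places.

0.7301

The leading error scales as h^2; refining by a factor of 2 reduces it by 2^2 = 4.
Extrapolated value = (4·A(h/2) − A(h)) / (4 − 1)
= (4·0.737397 − 0.759277) / 3
= 2.190311 / 3 = 0.730104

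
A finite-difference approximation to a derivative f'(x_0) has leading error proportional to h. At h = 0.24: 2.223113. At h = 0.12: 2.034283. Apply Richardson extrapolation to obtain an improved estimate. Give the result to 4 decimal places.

1.8455

The leading error scales as h; refining by a factor of 2 reduces it by 2^1 = 2.
Extrapolated value = (2·A(h/2) − A(h)) / (2 − 1)
= (2·2.034283 − 2.223113) / 1
= 1.845453 / 1 = 1.845453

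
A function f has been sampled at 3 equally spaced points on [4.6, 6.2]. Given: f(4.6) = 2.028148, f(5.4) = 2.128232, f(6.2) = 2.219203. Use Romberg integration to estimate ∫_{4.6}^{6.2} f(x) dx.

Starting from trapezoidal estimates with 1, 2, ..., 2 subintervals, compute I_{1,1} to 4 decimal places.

3.4027

I_{0,0} (trapezoid, 1 panel, h=1.6000): 3.397881
I_{1,0} (trapezoid, 2 panels, h=0.8000): 3.401526
I_{1,1} = 3.401526 + (3.401526 − 3.397881)/3 = 3.402741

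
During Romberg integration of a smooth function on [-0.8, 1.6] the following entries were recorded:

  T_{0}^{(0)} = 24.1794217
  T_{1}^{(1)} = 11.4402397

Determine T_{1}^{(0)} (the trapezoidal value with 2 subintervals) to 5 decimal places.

14.62504

From T_{1}^{(1)} = (4·T_{1}^{(0)} − T_{0}^{(0)})/3, solve for T_{1}^{(0)}:
4·T_{1}^{(0)} = 3·11.4402397 + 24.1794217 = 58.5001408
T_{1}^{(0)} = 14.6250352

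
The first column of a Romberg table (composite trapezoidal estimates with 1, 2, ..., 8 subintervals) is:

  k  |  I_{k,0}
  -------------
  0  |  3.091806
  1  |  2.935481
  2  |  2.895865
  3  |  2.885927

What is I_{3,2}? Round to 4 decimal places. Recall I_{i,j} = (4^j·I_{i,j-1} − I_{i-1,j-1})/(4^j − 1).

Richardson extrapolation on the trapezoidal column (denominator 4−1=3):
I_{2,1} = 2.895865 + (2.895865 − 2.935481)/3 = 2.882660
I_{3,1} = (4·2.885927 − 2.895865) / 3 = 2.882614
I_{3,2} = 2.882614 + (2.882614 − 2.882660)/15 = 2.882611

2.8826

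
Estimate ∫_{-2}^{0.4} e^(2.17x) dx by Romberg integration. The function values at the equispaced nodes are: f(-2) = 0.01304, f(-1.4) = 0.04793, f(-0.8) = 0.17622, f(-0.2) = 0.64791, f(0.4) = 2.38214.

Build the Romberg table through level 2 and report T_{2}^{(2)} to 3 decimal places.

1.097

T_{0}^{(0)} (trapezoid, 1 panel, h=2.4000): 2.87422
T_{1}^{(0)} (trapezoid, 2 panels, h=1.2000): 1.64857
T_{2}^{(0)} (trapezoid, 4 panels, h=0.6000): 1.24179
T_{1}^{(1)} = 1.64857 + (1.64857 − 2.87422)/3 = 1.24002
T_{2}^{(1)} = 1.24179 + (1.24179 − 1.64857)/3 = 1.10620
T_{2}^{(2)} = 1.10620 + (1.10620 − 1.24002)/15 = 1.09728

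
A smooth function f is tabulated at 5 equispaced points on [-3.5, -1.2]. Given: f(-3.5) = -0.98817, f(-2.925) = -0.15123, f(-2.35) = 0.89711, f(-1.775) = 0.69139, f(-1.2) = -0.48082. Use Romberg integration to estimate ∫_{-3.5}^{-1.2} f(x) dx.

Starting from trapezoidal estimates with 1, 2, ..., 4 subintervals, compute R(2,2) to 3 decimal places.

0.454

R(0,0) (trapezoid, 1 panel, h=2.3000): -1.68934
R(1,0) (trapezoid, 2 panels, h=1.1500): 0.18701
R(2,0) (trapezoid, 4 panels, h=0.5750): 0.40410
R(1,1) = 0.18701 + (0.18701 − (-1.68934))/3 = 0.81246
R(2,1) = 0.40410 + (0.40410 − 0.18701)/3 = 0.47646
R(2,2) = 0.47646 + (0.47646 − 0.81246)/15 = 0.45406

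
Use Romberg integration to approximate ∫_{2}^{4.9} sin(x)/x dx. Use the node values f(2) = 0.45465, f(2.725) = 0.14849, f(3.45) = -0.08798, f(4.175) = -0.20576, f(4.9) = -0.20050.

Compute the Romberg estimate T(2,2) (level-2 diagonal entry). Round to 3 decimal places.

-0.036

T(0,0) (trapezoid, 1 panel, h=2.9000): 0.36852
T(1,0) (trapezoid, 2 panels, h=1.4500): 0.05669
T(2,0) (trapezoid, 4 panels, h=0.7250): -0.01318
T(1,1) = 0.05669 + (0.05669 − 0.36852)/3 = -0.04725
T(2,1) = -0.01318 + (-0.01318 − 0.05669)/3 = -0.03647
T(2,2) = -0.03647 + (-0.03647 − (-0.04725))/15 = -0.03575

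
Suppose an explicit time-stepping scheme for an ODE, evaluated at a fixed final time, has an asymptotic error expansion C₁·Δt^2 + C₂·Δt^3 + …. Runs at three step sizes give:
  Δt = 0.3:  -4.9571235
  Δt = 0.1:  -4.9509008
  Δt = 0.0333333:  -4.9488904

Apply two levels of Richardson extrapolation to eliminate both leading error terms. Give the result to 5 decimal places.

-4.94858

First eliminate the Δt^2 term (factor 3^2 = 9):
  B₁ = (9·(-4.9509008) − (-4.9571235))/8 = -4.9501230
  B₂ = (9·(-4.9488904) − (-4.9509008))/8 = -4.9486391
Then eliminate the Δt^3 term (factor 3^3 = 27):
  (27·(-4.9486391) − (-4.9501230))/26 = -4.9485820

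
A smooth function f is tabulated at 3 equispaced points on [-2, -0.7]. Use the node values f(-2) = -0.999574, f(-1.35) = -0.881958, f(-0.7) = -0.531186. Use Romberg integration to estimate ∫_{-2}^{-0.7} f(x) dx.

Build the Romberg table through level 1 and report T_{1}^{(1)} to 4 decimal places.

-1.0960

T_{0}^{(0)} (trapezoid, 1 panel, h=1.3000): -0.994994
T_{1}^{(0)} (trapezoid, 2 panels, h=0.6500): -1.070770
T_{1}^{(1)} = -1.070770 + (-1.070770 − (-0.994994))/3 = -1.096029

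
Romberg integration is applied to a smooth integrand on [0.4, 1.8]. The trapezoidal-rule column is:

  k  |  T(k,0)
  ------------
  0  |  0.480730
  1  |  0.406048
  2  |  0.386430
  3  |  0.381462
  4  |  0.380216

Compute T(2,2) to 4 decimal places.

0.3798

Richardson extrapolation on the trapezoidal column (denominator 4−1=3):
T(1,1) = (4·0.406048 − 0.480730) / 3 = 0.381154
T(2,1) = 0.386430 + (0.386430 − 0.406048)/3 = 0.379891
T(2,2) = 0.379891 + (0.379891 − 0.381154)/15 = 0.379807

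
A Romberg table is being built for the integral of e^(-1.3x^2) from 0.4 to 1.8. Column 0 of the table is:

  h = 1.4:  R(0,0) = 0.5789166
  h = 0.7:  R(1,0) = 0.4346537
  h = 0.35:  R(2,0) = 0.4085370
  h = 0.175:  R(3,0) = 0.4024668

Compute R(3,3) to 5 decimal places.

0.40048

Richardson extrapolation on the trapezoidal column (denominator 4−1=3):
R(1,1) = (4·0.4346537 − 0.5789166) / 3 = 0.3865661
R(2,1) = (4·0.4085370 − 0.4346537) / 3 = 0.3998314
R(3,1) = (4·0.4024668 − 0.4085370) / 3 = 0.4004434
R(2,2) = 0.3998314 + (0.3998314 − 0.3865661)/15 = 0.4007158
R(3,2) = 0.4004434 + (0.4004434 − 0.3998314)/15 = 0.4004842
R(3,3) = 0.4004842 + (0.4004842 − 0.4007158)/63 = 0.4004805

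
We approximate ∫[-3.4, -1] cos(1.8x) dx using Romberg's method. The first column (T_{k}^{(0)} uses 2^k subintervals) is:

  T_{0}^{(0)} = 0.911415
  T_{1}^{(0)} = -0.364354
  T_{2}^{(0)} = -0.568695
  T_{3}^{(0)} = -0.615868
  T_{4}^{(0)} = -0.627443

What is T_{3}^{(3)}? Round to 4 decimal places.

Richardson extrapolation on the trapezoidal column (denominator 4−1=3):
T_{1}^{(1)} = -0.364354 + (-0.364354 − 0.911415)/3 = -0.789610
T_{2}^{(1)} = (4·(-0.568695) − (-0.364354)) / 3 = -0.636809
T_{3}^{(1)} = -0.615868 + (-0.615868 − (-0.568695))/3 = -0.631592
T_{2}^{(2)} = -0.636809 + (-0.636809 − (-0.789610))/15 = -0.626622
T_{3}^{(2)} = -0.631592 + (-0.631592 − (-0.636809))/15 = -0.631244
T_{3}^{(3)} = -0.631244 + (-0.631244 − (-0.626622))/63 = -0.631317

-0.6313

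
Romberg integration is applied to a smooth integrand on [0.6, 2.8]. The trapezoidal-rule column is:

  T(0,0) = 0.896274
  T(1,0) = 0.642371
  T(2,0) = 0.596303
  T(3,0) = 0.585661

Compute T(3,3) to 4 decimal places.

0.5822

Richardson extrapolation on the trapezoidal column (denominator 4−1=3):
T(1,1) = (4·0.642371 − 0.896274) / 3 = 0.557737
T(2,1) = 0.596303 + (0.596303 − 0.642371)/3 = 0.580947
T(3,1) = 0.585661 + (0.585661 − 0.596303)/3 = 0.582114
T(2,2) = (16·0.580947 − 0.557737) / 15 = 0.582494
T(3,2) = (16·0.582114 − 0.580947) / 15 = 0.582192
T(3,3) = 0.582192 + (0.582192 − 0.582494)/63 = 0.582187
(Column j=1 coincides with Simpson's rule on the same nodes.)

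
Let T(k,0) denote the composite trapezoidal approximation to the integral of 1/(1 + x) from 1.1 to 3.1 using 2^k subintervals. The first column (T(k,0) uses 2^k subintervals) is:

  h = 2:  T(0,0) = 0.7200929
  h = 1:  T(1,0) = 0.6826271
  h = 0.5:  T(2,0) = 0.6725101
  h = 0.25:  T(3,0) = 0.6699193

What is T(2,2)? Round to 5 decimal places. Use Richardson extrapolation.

0.66907

Richardson extrapolation on the trapezoidal column (denominator 4−1=3):
T(1,1) = (4·0.6826271 − 0.7200929) / 3 = 0.6701385
T(2,1) = 0.6725101 + (0.6725101 − 0.6826271)/3 = 0.6691378
T(2,2) = 0.6691378 + (0.6691378 − 0.6701385)/15 = 0.6690711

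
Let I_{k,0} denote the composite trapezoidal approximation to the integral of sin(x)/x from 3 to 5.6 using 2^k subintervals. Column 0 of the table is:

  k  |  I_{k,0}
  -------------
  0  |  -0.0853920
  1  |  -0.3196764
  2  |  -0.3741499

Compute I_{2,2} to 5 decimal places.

-0.39194

I_{1,1} = -0.3196764 + (-0.3196764 − (-0.0853920))/3 = -0.3977712
I_{2,1} = -0.3741499 + (-0.3741499 − (-0.3196764))/3 = -0.3923077
I_{2,2} = (16·(-0.3923077) − (-0.3977712)) / 15 = -0.3919435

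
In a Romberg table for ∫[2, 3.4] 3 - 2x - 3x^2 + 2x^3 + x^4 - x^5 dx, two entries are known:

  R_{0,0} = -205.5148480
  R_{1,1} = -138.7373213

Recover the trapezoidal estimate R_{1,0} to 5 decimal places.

-155.43170

From R_{1,1} = (4·R_{1,0} − R_{0,0})/3, solve for R_{1,0}:
4·R_{1,0} = 3·(-138.7373213) + (-205.5148480) = -621.7268119
R_{1,0} = -155.4317030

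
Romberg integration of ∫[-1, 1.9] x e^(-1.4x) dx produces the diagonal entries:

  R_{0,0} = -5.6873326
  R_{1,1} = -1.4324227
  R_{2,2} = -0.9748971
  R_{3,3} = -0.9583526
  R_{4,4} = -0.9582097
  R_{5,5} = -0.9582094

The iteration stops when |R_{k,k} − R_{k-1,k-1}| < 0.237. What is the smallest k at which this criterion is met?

k = 3

|R_{1,1} − R_{0,0}| = 4.2549099 ≥ 0.237
|R_{2,2} − R_{1,1}| = 0.4575256 ≥ 0.237
|R_{3,3} − R_{2,2}| = 0.0165445 < 0.237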